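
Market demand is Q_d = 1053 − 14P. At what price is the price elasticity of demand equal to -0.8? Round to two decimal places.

Set −bP/(a − bP) = −0.8 ⇒ bP = 0.8(a − bP) ⇒ bP(1+0.8) = 0.8·a.
P = 0.8·1053/(14·1.8) ≈ 33.43.

33.43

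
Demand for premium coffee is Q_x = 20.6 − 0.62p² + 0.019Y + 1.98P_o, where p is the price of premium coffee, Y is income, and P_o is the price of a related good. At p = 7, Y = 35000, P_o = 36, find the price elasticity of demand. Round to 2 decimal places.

-0.08

First evaluate Q_x: 20.6 − 0.62(7)² + 0.019(35000) + 1.98(36) = 20.6 − 30.38 + 665 + 71.28 = 726.5.
∂Q_x/∂p = −2·0.62·p = -8.68, so E_p = -8.68·(7/726.5) ≈ -0.08.
|E_p| < 1: demand is inelastic.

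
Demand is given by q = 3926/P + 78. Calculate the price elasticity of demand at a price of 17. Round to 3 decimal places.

-0.748

At P = 17, q = 308.9412.
dq/dP = −3926/P² = −13.5848.
Point elasticity E = (dq/dP)·(P/q) = -13.5848 × 17/308.9412 ≈ -0.748.
|E| < 1, so demand is inelastic at this price.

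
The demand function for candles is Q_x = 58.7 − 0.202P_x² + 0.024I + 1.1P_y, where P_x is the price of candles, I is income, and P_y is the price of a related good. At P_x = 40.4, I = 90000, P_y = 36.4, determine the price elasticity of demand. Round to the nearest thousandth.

Evaluating quantity at (P_x, I, P_y) gives Q_x = 58.7 − 0.202(40.4)² + 0.024(90000) + 1.1(36.4) = 58.7 − 329.6963 + 2160 + 40.04 = 1929.0437.
∂Q_x/∂P_x = −2·0.202·P_x = -16.3216, so E_p = -16.3216·(40.4/1929.0437) ≈ -0.342.
|E_p| < 1: demand is inelastic.

-0.342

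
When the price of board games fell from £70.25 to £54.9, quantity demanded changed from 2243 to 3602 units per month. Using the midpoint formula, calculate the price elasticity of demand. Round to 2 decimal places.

-1.90

%ΔQ = (3602 − 2243)/[(2243 + 3602)/2] = 1359/2922.5 ≈ 0.4650.
%ΔP = (54.9 − 70.25)/[(70.25 + 54.9)/2] = -15.35/62.575 ≈ -0.2453.
Arc elasticity E = %ΔQ/%ΔP ≈ 0.4650/-0.2453 ≈ -1.90.
|E| > 1: demand is elastic over this range.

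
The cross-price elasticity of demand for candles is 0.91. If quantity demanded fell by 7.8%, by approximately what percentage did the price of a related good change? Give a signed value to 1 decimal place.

%ΔQ ≈ E × %ΔP_y ⇒ %ΔP_y = %ΔQ / E = (-7.8%)/(0.91) ≈ -8.6%.

-8.6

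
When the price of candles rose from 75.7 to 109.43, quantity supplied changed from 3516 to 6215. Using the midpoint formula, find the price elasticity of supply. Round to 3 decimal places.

%ΔQ = (6215 − 3516)/[(3516 + 6215)/2] = 2699/4865.5 ≈ 0.5547.
%ΔP = (109.43 − 75.7)/[(75.7 + 109.43)/2] = 33.73/92.565 ≈ 0.3644.
Arc elasticity E = %ΔQ/%ΔP ≈ 0.5547/0.3644 ≈ 1.522.
|E| > 1: supply is elastic over this range.

1.522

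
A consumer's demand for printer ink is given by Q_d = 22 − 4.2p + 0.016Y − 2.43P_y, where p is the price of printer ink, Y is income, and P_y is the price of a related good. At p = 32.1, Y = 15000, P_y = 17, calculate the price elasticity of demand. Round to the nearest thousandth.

First evaluate Q_d: 22 − 4.2(32.1) + 0.016(15000) − 2.43(17) = 22 − 134.82 + 240 − 41.31 = 85.87.
∂Q_d/∂p = −4.2, so E_p = (−4.2)·(32.1/85.87) ≈ -1.570.
|E_p| > 1: demand is elastic.

-1.570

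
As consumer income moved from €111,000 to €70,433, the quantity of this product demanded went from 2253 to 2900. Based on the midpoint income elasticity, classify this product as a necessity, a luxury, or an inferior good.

%ΔQ = (2900 − 2253)/[(2253+2900)/2] = 647/2576.5 ≈ 0.2511.
%ΔI = (70,433 − 111,000)/[(111,000+70,433)/2] = -40567/90716.5 ≈ -0.4472.
E_I = %ΔQ/%ΔI ≈ -0.562.
E_I < 0: inferior good.

inferior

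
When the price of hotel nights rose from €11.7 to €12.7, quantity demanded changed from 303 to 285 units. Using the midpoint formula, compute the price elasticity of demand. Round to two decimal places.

%Δq = (285 − 303)/[(303 + 285)/2] = -18/294 ≈ -0.0612.
%ΔP = (12.7 − 11.7)/[(11.7 + 12.7)/2] = 1/12.2 ≈ 0.0820.
Arc elasticity E = %Δq/%ΔP ≈ -0.0612/0.0820 ≈ -0.75.
|E| < 1: demand is inelastic over this range.

-0.75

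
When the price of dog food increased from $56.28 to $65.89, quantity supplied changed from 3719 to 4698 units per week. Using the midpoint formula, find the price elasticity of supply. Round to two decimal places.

1.48

%Δq = (4698 − 3719)/[(3719 + 4698)/2] = 979/4208.5 ≈ 0.2326.
%Δp = (65.89 − 56.28)/[(56.28 + 65.89)/2] = 9.61/61.085 ≈ 0.1573.
Arc elasticity E = %Δq/%Δp ≈ 0.2326/0.1573 ≈ 1.48.
|E| > 1: supply is elastic over this range.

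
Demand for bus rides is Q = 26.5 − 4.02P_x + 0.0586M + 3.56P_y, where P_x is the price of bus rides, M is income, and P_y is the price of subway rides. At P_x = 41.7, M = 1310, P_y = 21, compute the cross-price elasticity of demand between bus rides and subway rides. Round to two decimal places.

Q = 26.5 − 4.02(41.7) + 0.0586(1310) + 3.56(21) = 26.5 − 167.634 + 76.766 + 74.76 = 10.392.
∂Q/∂P_y = +3.56, so E_xy = 3.56·(21/10.392) ≈ 7.19.
E_xy > 0: the goods are substitutes.

7.19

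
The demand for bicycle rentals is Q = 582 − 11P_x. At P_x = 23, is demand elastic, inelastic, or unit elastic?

inelastic

At P_x = 23, Q = 329.
dQ/dP_x = −11.
Point elasticity E = (dQ/dP_x)·(P_x/Q) = -11 × 23/329 ≈ -0.769.
|E| ≈ 0.769 < 1, so demand is inelastic.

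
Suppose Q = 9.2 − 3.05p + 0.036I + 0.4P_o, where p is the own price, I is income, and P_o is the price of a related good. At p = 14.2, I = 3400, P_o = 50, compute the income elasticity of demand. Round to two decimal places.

1.13

Substituting, Q = 9.2 − 3.05(14.2) + 0.036(3400) + 0.4(50) = 9.2 − 43.31 + 122.4 + 20 = 108.29.
∂Q/∂I = +0.036, so E_I = 0.036·(3400/108.29) ≈ 1.13.
E_I > 1: normal good (luxury).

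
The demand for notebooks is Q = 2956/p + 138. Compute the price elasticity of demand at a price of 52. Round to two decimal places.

At p = 52, Q = 194.8462.
dQ/dp = −2956/p² = −1.0932.
Point elasticity E = (dQ/dp)·(p/Q) = -1.0932 × 52/194.8462 ≈ -0.29.
|E| < 1, so demand is inelastic at this price.

-0.29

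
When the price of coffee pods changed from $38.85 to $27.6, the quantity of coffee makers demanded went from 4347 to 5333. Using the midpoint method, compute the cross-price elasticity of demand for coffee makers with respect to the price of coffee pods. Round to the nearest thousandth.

%ΔQ_x = (5333 − 4347)/[(4347+5333)/2] = 986/4840 ≈ 0.2037.
%ΔP_y = (27.6 − 38.85)/[(38.85+27.6)/2] ≈ -0.3386.
E_xy = 0.2037/-0.3386 ≈ -0.602.
E_xy < 0, so coffee makers and coffee pods are complements.

-0.602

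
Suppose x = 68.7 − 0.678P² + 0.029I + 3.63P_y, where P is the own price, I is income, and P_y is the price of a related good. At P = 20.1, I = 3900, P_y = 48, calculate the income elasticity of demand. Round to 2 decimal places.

1.38

First evaluate x: 68.7 − 0.678(20.1)² + 0.029(3900) + 3.63(48) = 68.7 − 273.9188 + 113.1 + 174.24 = 82.1212.
∂x/∂I = +0.029, so E_I = 0.029·(3900/82.1212) ≈ 1.38.
E_I > 1: normal good (luxury).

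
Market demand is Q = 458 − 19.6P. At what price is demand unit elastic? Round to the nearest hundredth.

For linear demand Q = a − bP, E = −bP/(a − bP). |E| = 1 ⇒ bP = a − bP ⇒ P = a/(2b).
P = 458/(2·19.6) ≈ 11.68.

11.68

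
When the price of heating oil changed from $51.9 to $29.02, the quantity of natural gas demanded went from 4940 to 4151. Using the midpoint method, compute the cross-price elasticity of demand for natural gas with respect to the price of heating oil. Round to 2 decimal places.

0.31

%ΔQ_x = (4151 − 4940)/[(4940+4151)/2] = -789/4545.5 ≈ -0.1736.
%ΔP_y = (29.02 − 51.9)/[(51.9+29.02)/2] ≈ -0.5655.
E_xy = -0.1736/-0.5655 ≈ 0.31.
E_xy > 0, so natural gas and heating oil are substitutes.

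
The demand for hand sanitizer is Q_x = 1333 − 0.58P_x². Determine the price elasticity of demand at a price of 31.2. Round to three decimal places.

-1.470

At P_x = 31.2, Q_x = 768.4048.
dQ_x/dP_x = −2·0.58·P_x = −36.192.
Point elasticity E = (dQ_x/dP_x)·(P_x/Q_x) = -36.192 × 31.2/768.4048 ≈ -1.470.
|E| > 1, so demand is elastic at this price.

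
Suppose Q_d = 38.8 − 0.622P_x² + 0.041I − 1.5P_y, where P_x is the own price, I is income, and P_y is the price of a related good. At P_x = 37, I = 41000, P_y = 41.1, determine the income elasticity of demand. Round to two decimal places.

2.08

Substituting, Q_d = 38.8 − 0.622(37)² + 0.041(41000) − 1.5(41.1) = 38.8 − 851.518 + 1681 − 61.65 = 806.632.
∂Q_d/∂I = +0.041, so E_I = 0.041·(41000/806.632) ≈ 2.08.
E_I > 1: normal good (luxury).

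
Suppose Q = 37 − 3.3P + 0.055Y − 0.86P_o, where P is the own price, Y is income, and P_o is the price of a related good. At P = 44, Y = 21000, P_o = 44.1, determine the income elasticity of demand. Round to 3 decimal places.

1.145

First evaluate Q: 37 − 3.3(44) + 0.055(21000) − 0.86(44.1) = 37 − 145.2 + 1155 − 37.926 = 1008.874.
∂Q/∂Y = +0.055, so E_I = 0.055·(21000/1008.874) ≈ 1.145.
E_I > 1: normal good (luxury).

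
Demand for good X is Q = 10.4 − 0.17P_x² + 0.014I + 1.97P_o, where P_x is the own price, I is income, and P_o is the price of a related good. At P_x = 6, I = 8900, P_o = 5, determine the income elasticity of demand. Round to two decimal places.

0.90

Evaluating quantity at (P_x, I, P_o) gives Q = 10.4 − 0.17(6)² + 0.014(8900) + 1.97(5) = 10.4 − 6.12 + 124.6 + 9.85 = 138.73.
∂Q/∂I = +0.014, so E_I = 0.014·(8900/138.73) ≈ 0.90.
E_I ∈ (0,1): normal good (necessity).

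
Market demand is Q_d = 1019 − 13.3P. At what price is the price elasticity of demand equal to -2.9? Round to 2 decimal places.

56.97

Set −bP/(a − bP) = −2.9 ⇒ bP = 2.9(a − bP) ⇒ bP(1+2.9) = 2.9·a.
P = 2.9·1019/(13.3·3.9) ≈ 56.97.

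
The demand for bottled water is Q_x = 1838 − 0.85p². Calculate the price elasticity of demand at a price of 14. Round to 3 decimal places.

At p = 14, Q_x = 1671.4.
dQ_x/dp = −2·0.85·p = −23.8.
Point elasticity E = (dQ_x/dp)·(p/Q_x) = -23.8 × 14/1671.4 ≈ -0.199.
|E| < 1, so demand is inelastic at this price.

-0.199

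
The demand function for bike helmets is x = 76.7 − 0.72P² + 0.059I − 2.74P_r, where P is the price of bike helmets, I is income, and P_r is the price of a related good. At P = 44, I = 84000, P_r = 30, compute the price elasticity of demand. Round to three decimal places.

-0.784

Evaluating quantity at (P, I, P_r) gives x = 76.7 − 0.72(44)² + 0.059(84000) − 2.74(30) = 76.7 − 1393.92 + 4956 − 82.2 = 3556.58.
∂x/∂P = −2·0.72·P = -63.36, so E_p = -63.36·(44/3556.58) ≈ -0.784.
|E_p| < 1: demand is inelastic.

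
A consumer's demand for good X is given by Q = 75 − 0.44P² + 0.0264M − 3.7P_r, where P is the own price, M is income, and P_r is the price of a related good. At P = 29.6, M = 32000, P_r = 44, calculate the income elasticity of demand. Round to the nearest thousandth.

At the given point, Q = 75 − 0.44(29.6)² + 0.0264(32000) − 3.7(44) = 75 − 385.5104 + 844.8 − 162.8 = 371.4896.
∂Q/∂M = +0.0264, so E_I = 0.0264·(32000/371.4896) ≈ 2.274.
E_I > 1: normal good (luxury).

2.274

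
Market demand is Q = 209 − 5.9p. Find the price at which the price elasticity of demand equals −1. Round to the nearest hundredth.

17.71

For linear demand Q = a − bp, E = −bp/(a − bp). |E| = 1 ⇒ bp = a − bp ⇒ p = a/(2b).
p = 209/(2·5.9) ≈ 17.71.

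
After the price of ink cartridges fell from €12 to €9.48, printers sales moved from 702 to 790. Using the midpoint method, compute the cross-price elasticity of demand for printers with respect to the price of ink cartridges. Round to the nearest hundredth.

-0.50

%ΔQ_x = (790 − 702)/[(702+790)/2] = 88/746 ≈ 0.1180.
%ΔP_y = (9.48 − 12)/[(12+9.48)/2] ≈ -0.2346.
E_xy = 0.1180/-0.2346 ≈ -0.50.
E_xy < 0, so printers and ink cartridges are complements.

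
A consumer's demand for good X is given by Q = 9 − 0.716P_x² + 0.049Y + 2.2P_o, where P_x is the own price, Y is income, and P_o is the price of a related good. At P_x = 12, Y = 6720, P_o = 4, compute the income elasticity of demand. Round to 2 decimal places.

1.35

First evaluate Q: 9 − 0.716(12)² + 0.049(6720) + 2.2(4) = 9 − 103.104 + 329.28 + 8.8 = 243.976.
∂Q/∂Y = +0.049, so E_I = 0.049·(6720/243.976) ≈ 1.35.
E_I > 1: normal good (luxury).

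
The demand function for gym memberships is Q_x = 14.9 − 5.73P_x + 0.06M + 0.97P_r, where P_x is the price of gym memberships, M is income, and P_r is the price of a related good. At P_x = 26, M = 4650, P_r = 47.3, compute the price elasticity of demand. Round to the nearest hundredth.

Q_x = 14.9 − 5.73(26) + 0.06(4650) + 0.97(47.3) = 14.9 − 148.98 + 279 + 45.881 = 190.801.
∂Q_x/∂P_x = −5.73, so E_p = (−5.73)·(26/190.801) ≈ -0.78.
|E_p| < 1: demand is inelastic.

-0.78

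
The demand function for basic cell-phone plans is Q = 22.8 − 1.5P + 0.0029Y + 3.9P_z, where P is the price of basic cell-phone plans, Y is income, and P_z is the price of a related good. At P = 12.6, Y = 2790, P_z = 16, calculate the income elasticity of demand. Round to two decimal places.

Substituting, Q = 22.8 − 1.5(12.6) + 0.0029(2790) + 3.9(16) = 22.8 − 18.9 + 8.091 + 62.4 = 74.391.
∂Q/∂Y = +0.0029, so E_I = 0.0029·(2790/74.391) ≈ 0.11.
E_I ∈ (0,1): normal good (necessity).

0.11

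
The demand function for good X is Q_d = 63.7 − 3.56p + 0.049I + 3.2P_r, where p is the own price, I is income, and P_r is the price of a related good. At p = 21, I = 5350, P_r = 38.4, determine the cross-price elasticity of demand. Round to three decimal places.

Evaluating quantity at (p, I, P_r) gives Q_d = 63.7 − 3.56(21) + 0.049(5350) + 3.2(38.4) = 63.7 − 74.76 + 262.15 + 122.88 = 373.97.
∂Q_d/∂P_r = +3.2, so E_xy = 3.2·(38.4/373.97) ≈ 0.329.
E_xy > 0: the goods are substitutes.

0.329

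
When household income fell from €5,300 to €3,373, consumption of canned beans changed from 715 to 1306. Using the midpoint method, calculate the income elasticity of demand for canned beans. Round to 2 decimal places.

%ΔQ = (1306 − 715)/[(715+1306)/2] = 591/1010.5 ≈ 0.5849.
%ΔI = (3,373 − 5,300)/[(5,300+3,373)/2] = -1927/4336.5 ≈ -0.4444.
E_I = %ΔQ/%ΔI ≈ -1.32.
E_I < 0: inferior good.

-1.32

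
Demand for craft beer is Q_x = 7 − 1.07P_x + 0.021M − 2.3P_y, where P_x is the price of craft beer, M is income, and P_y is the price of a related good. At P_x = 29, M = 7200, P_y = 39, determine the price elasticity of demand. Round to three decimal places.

-0.828

Evaluating quantity at (P_x, M, P_y) gives Q_x = 7 − 1.07(29) + 0.021(7200) − 2.3(39) = 7 − 31.03 + 151.2 − 89.7 = 37.47.
∂Q_x/∂P_x = −1.07, so E_p = (−1.07)·(29/37.47) ≈ -0.828.
|E_p| < 1: demand is inelastic.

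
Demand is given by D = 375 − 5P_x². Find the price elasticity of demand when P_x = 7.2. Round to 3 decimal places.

At P_x = 7.2, D = 115.8.
dD/dP_x = −2·5·P_x = −72.
Point elasticity E = (dD/dP_x)·(P_x/D) = -72 × 7.2/115.8 ≈ -4.477.
|E| > 1, so demand is elastic at this price.

-4.477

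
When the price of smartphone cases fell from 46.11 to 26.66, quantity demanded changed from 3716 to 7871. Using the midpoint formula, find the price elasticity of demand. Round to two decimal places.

-1.34

%ΔQ = (7871 − 3716)/[(3716 + 7871)/2] = 4155/5793.5 ≈ 0.7172.
%Δp = (26.66 − 46.11)/[(46.11 + 26.66)/2] = -19.45/36.385 ≈ -0.5346.
Arc elasticity E = %ΔQ/%Δp ≈ 0.7172/-0.5346 ≈ -1.34.
|E| > 1: demand is elastic over this range.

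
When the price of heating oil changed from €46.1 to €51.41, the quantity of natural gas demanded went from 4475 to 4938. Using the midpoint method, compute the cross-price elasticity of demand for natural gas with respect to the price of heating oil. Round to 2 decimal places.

%ΔQ_x = (4938 − 4475)/[(4475+4938)/2] = 463/4706.5 ≈ 0.0984.
%ΔP_y = (51.41 − 46.1)/[(46.1+51.41)/2] ≈ 0.1089.
E_xy = 0.0984/0.1089 ≈ 0.90.
E_xy > 0, so natural gas and heating oil are substitutes.

0.90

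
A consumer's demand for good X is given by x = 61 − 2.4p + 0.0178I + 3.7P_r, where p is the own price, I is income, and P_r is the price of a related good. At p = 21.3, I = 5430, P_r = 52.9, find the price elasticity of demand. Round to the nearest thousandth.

-0.169

x = 61 − 2.4(21.3) + 0.0178(5430) + 3.7(52.9) = 61 − 51.12 + 96.654 + 195.73 = 302.264.
∂x/∂p = −2.4, so E_p = (−2.4)·(21.3/302.264) ≈ -0.169.
|E_p| < 1: demand is inelastic.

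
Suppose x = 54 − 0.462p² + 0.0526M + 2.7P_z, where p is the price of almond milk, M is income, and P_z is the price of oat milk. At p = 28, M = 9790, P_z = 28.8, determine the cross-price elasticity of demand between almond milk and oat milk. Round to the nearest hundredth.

0.27

First evaluate x: 54 − 0.462(28)² + 0.0526(9790) + 2.7(28.8) = 54 − 362.208 + 514.954 + 77.76 = 284.506.
∂x/∂P_z = +2.7, so E_xy = 2.7·(28.8/284.506) ≈ 0.27.
E_xy > 0: the goods are substitutes.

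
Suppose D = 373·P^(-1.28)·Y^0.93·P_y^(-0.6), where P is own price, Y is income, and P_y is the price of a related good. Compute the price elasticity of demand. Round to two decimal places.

-1.28

For a Cobb–Douglas (constant-elasticity) form D = A·P^α·…, the elasticity with respect to P equals the exponent α at every point.
Here the exponent on P is -1.28, so the price elasticity of demand is -1.28.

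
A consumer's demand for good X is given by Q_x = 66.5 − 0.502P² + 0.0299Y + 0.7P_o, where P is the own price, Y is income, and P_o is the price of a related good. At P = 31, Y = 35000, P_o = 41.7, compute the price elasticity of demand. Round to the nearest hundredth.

-1.46

At the given point, Q_x = 66.5 − 0.502(31)² + 0.0299(35000) + 0.7(41.7) = 66.5 − 482.422 + 1046.5 + 29.19 = 659.768.
∂Q_x/∂P = −2·0.502·P = -31.124, so E_p = -31.124·(31/659.768) ≈ -1.46.
|E_p| > 1: demand is elastic.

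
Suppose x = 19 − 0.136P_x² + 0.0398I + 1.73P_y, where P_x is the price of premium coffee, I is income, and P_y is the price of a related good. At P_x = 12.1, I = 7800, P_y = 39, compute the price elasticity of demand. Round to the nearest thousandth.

Evaluating quantity at (P_x, I, P_y) gives x = 19 − 0.136(12.1)² + 0.0398(7800) + 1.73(39) = 19 − 19.9118 + 310.44 + 67.47 = 376.9982.
∂x/∂P_x = −2·0.136·P_x = -3.2912, so E_p = -3.2912·(12.1/376.9982) ≈ -0.106.
|E_p| < 1: demand is inelastic.

-0.106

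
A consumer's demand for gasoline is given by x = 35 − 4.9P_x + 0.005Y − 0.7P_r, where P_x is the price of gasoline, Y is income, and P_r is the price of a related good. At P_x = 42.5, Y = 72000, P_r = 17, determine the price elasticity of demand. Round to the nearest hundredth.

Evaluating quantity at (P_x, Y, P_r) gives x = 35 − 4.9(42.5) + 0.005(72000) − 0.7(17) = 35 − 208.25 + 360 − 11.9 = 174.85.
∂x/∂P_x = −4.9, so E_p = (−4.9)·(42.5/174.85) ≈ -1.19.
|E_p| > 1: demand is elastic.

-1.19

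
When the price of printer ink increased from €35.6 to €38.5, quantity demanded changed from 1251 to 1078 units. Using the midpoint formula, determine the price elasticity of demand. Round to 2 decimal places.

-1.90

%Δq = (1078 − 1251)/[(1251 + 1078)/2] = -173/1164.5 ≈ -0.1486.
%Δp = (38.5 − 35.6)/[(35.6 + 38.5)/2] = 2.9/37.05 ≈ 0.0783.
Arc elasticity E = %Δq/%Δp ≈ -0.1486/0.0783 ≈ -1.90.
|E| > 1: demand is elastic over this range.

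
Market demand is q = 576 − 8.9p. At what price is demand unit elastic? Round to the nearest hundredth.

32.36

For linear demand q = a − bp, E = −bp/(a − bp). |E| = 1 ⇒ bp = a − bp ⇒ p = a/(2b).
p = 576/(2·8.9) ≈ 32.36.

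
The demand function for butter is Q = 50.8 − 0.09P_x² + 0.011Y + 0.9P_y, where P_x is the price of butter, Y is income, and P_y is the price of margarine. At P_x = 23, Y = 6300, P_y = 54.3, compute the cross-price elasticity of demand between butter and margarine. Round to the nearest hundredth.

Evaluating quantity at (P_x, Y, P_y) gives Q = 50.8 − 0.09(23)² + 0.011(6300) + 0.9(54.3) = 50.8 − 47.61 + 69.3 + 48.87 = 121.36.
∂Q/∂P_y = +0.9, so E_xy = 0.9·(54.3/121.36) ≈ 0.40.
E_xy > 0: the goods are substitutes.

0.40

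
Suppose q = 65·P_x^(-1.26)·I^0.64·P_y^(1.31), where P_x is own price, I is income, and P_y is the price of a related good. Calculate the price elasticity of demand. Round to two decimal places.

-1.26

For a Cobb–Douglas (constant-elasticity) form q = A·P_x^α·…, the elasticity with respect to P_x equals the exponent α at every point.
Here the exponent on P_x is -1.26, so the price elasticity of demand is -1.26.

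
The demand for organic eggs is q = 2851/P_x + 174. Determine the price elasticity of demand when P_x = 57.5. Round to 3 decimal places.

At P_x = 57.5, q = 223.5826.
dq/dP_x = −2851/P_x² = −0.8623.
Point elasticity E = (dq/dP_x)·(P_x/q) = -0.8623 × 57.5/223.5826 ≈ -0.222.
|E| < 1, so demand is inelastic at this price.

-0.222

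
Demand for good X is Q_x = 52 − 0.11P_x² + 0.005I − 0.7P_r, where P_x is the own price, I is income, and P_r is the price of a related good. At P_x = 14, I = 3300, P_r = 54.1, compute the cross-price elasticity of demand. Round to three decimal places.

Q_x = 52 − 0.11(14)² + 0.005(3300) − 0.7(54.1) = 52 − 21.56 + 16.5 − 37.87 = 9.07.
∂Q_x/∂P_r = −0.7, so E_xy = -0.7·(54.1/9.07) ≈ -4.175.
E_xy < 0: the goods are complements.

-4.175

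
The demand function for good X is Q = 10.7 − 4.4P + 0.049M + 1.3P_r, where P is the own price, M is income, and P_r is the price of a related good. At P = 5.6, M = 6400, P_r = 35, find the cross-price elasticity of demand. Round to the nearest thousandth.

Q = 10.7 − 4.4(5.6) + 0.049(6400) + 1.3(35) = 10.7 − 24.64 + 313.6 + 45.5 = 345.16.
∂Q/∂P_r = +1.3, so E_xy = 1.3·(35/345.16) ≈ 0.132.
E_xy > 0: the goods are substitutes.

0.132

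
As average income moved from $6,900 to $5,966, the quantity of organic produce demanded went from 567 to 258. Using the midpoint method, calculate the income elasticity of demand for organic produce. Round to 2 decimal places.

5.16

%ΔQ = (258 − 567)/[(567+258)/2] = -309/412.5 ≈ -0.7491.
%ΔI = (5,966 − 6,900)/[(6,900+5,966)/2] = -934/6433 ≈ -0.1452.
E_I = %ΔQ/%ΔI ≈ 5.16.
E_I > 1: normal good (luxury).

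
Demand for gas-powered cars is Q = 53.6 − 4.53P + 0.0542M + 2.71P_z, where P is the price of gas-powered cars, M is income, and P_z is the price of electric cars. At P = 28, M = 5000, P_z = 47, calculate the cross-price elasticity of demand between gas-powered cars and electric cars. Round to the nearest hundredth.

Substituting, Q = 53.6 − 4.53(28) + 0.0542(5000) + 2.71(47) = 53.6 − 126.84 + 271 + 127.37 = 325.13.
∂Q/∂P_z = +2.71, so E_xy = 2.71·(47/325.13) ≈ 0.39.
E_xy > 0: the goods are substitutes.

0.39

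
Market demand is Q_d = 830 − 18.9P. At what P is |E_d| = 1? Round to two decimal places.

For linear demand Q_d = a − bP, E = −bP/(a − bP). |E| = 1 ⇒ bP = a − bP ⇒ P = a/(2b).
P = 830/(2·18.9) ≈ 21.96.

21.96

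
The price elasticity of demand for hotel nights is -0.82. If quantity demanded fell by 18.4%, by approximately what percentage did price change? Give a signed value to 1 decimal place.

%ΔQ ≈ E × %ΔP ⇒ %ΔP = %ΔQ / E = (-18.4%)/(-0.82) ≈ 22.4%.

22.4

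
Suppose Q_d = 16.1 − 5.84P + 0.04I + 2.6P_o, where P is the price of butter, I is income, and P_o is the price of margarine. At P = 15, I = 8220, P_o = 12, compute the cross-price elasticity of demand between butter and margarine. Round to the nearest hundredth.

0.11

First evaluate Q_d: 16.1 − 5.84(15) + 0.04(8220) + 2.6(12) = 16.1 − 87.6 + 328.8 + 31.2 = 288.5.
∂Q_d/∂P_o = +2.6, so E_xy = 2.6·(12/288.5) ≈ 0.11.
E_xy > 0: the goods are substitutes.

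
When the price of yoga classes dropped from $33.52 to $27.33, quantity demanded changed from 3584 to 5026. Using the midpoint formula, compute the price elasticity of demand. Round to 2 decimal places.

-1.65

%Δq = (5026 − 3584)/[(3584 + 5026)/2] = 1442/4305 ≈ 0.3350.
%ΔP = (27.33 − 33.52)/[(33.52 + 27.33)/2] = -6.19/30.425 ≈ -0.2035.
Arc elasticity E = %Δq/%ΔP ≈ 0.3350/-0.2035 ≈ -1.65.
|E| > 1: demand is elastic over this range.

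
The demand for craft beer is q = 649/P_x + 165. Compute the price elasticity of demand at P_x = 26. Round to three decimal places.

At P_x = 26, q = 189.9615.
dq/dP_x = −649/P_x² = −0.9601.
Point elasticity E = (dq/dP_x)·(P_x/q) = -0.9601 × 26/189.9615 ≈ -0.131.
|E| < 1, so demand is inelastic at this price.

-0.131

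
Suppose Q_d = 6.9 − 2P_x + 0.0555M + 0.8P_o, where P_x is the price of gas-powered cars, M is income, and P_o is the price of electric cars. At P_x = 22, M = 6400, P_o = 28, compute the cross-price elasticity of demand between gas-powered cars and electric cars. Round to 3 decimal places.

0.066

Q_d = 6.9 − 2(22) + 0.0555(6400) + 0.8(28) = 6.9 − 44 + 355.2 + 22.4 = 340.5.
∂Q_d/∂P_o = +0.8, so E_xy = 0.8·(28/340.5) ≈ 0.066.
E_xy > 0: the goods are substitutes.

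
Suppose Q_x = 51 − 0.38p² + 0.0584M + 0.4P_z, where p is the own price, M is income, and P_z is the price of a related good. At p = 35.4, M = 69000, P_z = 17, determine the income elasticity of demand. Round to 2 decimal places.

1.12

At the given point, Q_x = 51 − 0.38(35.4)² + 0.0584(69000) + 0.4(17) = 51 − 476.2008 + 4029.6 + 6.8 = 3611.1992.
∂Q_x/∂M = +0.0584, so E_I = 0.0584·(69000/3611.1992) ≈ 1.12.
E_I > 1: normal good (luxury).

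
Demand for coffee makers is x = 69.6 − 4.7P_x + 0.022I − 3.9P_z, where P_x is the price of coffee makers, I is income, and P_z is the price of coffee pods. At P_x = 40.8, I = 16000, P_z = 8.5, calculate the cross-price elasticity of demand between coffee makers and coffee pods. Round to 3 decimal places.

At the given point, x = 69.6 − 4.7(40.8) + 0.022(16000) − 3.9(8.5) = 69.6 − 191.76 + 352 − 33.15 = 196.69.
∂x/∂P_z = −3.9, so E_xy = -3.9·(8.5/196.69) ≈ -0.169.
E_xy < 0: the goods are complements.

-0.169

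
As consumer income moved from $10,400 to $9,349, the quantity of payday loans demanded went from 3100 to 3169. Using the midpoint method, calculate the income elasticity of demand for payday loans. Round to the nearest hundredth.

%ΔQ = (3169 − 3100)/[(3100+3169)/2] = 69/3134.5 ≈ 0.0220.
%ΔI = (9,349 − 10,400)/[(10,400+9,349)/2] = -1051/9874.5 ≈ -0.1064.
E_I = %ΔQ/%ΔI ≈ -0.21.
E_I < 0: inferior good.

-0.21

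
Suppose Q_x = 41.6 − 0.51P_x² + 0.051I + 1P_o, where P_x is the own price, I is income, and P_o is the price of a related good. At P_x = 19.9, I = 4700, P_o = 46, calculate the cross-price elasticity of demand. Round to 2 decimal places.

First evaluate Q_x: 41.6 − 0.51(19.9)² + 0.051(4700) + 1(46) = 41.6 − 201.9651 + 239.7 + 46 = 125.3349.
∂Q_x/∂P_o = +1, so E_xy = 1·(46/125.3349) ≈ 0.37.
E_xy > 0: the goods are substitutes.

0.37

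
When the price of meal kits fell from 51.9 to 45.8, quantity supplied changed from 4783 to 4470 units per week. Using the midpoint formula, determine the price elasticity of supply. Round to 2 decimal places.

%ΔQ = (4470 − 4783)/[(4783 + 4470)/2] = -313/4626.5 ≈ -0.0677.
%ΔP = (45.8 − 51.9)/[(51.9 + 45.8)/2] = -6.1/48.85 ≈ -0.1249.
Arc elasticity E = %ΔQ/%ΔP ≈ -0.0677/-0.1249 ≈ 0.54.
|E| < 1: supply is inelastic over this range.

0.54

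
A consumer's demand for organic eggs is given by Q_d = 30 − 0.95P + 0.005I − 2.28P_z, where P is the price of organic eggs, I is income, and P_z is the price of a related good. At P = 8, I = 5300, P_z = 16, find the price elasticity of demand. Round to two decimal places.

Q_d = 30 − 0.95(8) + 0.005(5300) − 2.28(16) = 30 − 7.6 + 26.5 − 36.48 = 12.42.
∂Q_d/∂P = −0.95, so E_p = (−0.95)·(8/12.42) ≈ -0.61.
|E_p| < 1: demand is inelastic.

-0.61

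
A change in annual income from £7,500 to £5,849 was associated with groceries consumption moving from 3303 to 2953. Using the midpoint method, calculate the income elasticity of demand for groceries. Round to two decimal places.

0.45

%ΔQ = (2953 − 3303)/[(3303+2953)/2] = -350/3128 ≈ -0.1119.
%ΔM = (5,849 − 7,500)/[(7,500+5,849)/2] = -1651/6674.5 ≈ -0.2474.
E_I = %ΔQ/%ΔM ≈ 0.45.
E_I ∈ (0,1): normal good (necessity).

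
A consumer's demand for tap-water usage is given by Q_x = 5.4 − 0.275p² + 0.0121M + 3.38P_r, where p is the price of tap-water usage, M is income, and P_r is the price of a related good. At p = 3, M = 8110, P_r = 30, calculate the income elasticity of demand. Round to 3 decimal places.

At the given point, Q_x = 5.4 − 0.275(3)² + 0.0121(8110) + 3.38(30) = 5.4 − 2.475 + 98.131 + 101.4 = 202.456.
∂Q_x/∂M = +0.0121, so E_I = 0.0121·(8110/202.456) ≈ 0.485.
E_I ∈ (0,1): normal good (necessity).

0.485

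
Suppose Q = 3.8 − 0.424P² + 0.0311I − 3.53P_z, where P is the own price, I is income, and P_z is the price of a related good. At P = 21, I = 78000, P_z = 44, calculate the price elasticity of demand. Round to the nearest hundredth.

-0.18

Substituting, Q = 3.8 − 0.424(21)² + 0.0311(78000) − 3.53(44) = 3.8 − 186.984 + 2425.8 − 155.32 = 2087.296.
∂Q/∂P = −2·0.424·P = -17.808, so E_p = -17.808·(21/2087.296) ≈ -0.18.
|E_p| < 1: demand is inelastic.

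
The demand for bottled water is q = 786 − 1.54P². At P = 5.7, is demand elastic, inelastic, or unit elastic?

inelastic

At P = 5.7, q = 735.9654.
dq/dP = −2·1.54·P = −17.556.
Point elasticity E = (dq/dP)·(P/q) = -17.556 × 5.7/735.9654 ≈ -0.136.
|E| ≈ 0.136 < 1, so demand is inelastic.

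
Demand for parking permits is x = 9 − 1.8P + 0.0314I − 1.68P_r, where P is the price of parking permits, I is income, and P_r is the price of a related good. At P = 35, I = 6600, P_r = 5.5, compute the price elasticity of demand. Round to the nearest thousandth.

-0.438

Substituting, x = 9 − 1.8(35) + 0.0314(6600) − 1.68(5.5) = 9 − 63 + 207.24 − 9.24 = 144.
∂x/∂P = −1.8, so E_p = (−1.8)·(35/144) ≈ -0.438.
|E_p| < 1: demand is inelastic.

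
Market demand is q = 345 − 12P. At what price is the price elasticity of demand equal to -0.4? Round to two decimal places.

8.21

Set −bP/(a − bP) = −0.4 ⇒ bP = 0.4(a − bP) ⇒ bP(1+0.4) = 0.4·a.
P = 0.4·345/(12·1.4) ≈ 8.21.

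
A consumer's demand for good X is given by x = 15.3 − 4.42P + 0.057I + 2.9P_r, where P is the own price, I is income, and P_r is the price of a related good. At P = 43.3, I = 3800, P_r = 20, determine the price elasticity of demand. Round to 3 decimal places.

-1.943

At the given point, x = 15.3 − 4.42(43.3) + 0.057(3800) + 2.9(20) = 15.3 − 191.386 + 216.6 + 58 = 98.514.
∂x/∂P = −4.42, so E_p = (−4.42)·(43.3/98.514) ≈ -1.943.
|E_p| > 1: demand is elastic.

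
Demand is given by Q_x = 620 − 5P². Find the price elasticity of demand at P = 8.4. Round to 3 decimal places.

-2.641

At P = 8.4, Q_x = 267.2.
dQ_x/dP = −2·5·P = −84.
Point elasticity E = (dQ_x/dP)·(P/Q_x) = -84 × 8.4/267.2 ≈ -2.641.
|E| > 1, so demand is elastic at this price.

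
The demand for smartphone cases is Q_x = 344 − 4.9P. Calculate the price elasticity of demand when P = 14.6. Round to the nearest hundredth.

At P = 14.6, Q_x = 272.46.
dQ_x/dP = −4.9.
Point elasticity E = (dQ_x/dP)·(P/Q_x) = -4.9 × 14.6/272.46 ≈ -0.26.
|E| < 1, so demand is inelastic at this price.

-0.26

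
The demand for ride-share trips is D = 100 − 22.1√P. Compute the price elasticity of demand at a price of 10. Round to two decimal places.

-1.16

At P = 10, D = 30.1137.
dD/dP = −22.1/(2√P) = −22.1/(2·3.1623).
Point elasticity E = (dD/dP)·(P/D) = -3.4943 × 10/30.1137 ≈ -1.16.
|E| > 1, so demand is elastic at this price.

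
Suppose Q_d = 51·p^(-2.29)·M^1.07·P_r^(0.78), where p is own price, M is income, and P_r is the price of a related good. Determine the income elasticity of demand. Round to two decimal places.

For a Cobb–Douglas (constant-elasticity) form Q_d = A·M^α·…, the elasticity with respect to M equals the exponent α at every point.
Here the exponent on M is 1.07, so the income elasticity of demand is 1.07.

1.07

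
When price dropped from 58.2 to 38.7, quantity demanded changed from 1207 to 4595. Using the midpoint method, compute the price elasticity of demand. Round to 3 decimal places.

-2.902

%ΔQ = (4595 − 1207)/[(1207 + 4595)/2] = 3388/2901 ≈ 1.1679.
%ΔP = (38.7 − 58.2)/[(58.2 + 38.7)/2] = -19.5/48.45 ≈ -0.4025.
Arc elasticity E = %ΔQ/%ΔP ≈ 1.1679/-0.4025 ≈ -2.902.
|E| > 1: demand is elastic over this range.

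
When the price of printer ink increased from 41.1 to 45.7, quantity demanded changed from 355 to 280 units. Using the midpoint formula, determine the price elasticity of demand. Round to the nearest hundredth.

-2.23

%ΔQ = (280 − 355)/[(355 + 280)/2] = -75/317.5 ≈ -0.2362.
%ΔP = (45.7 − 41.1)/[(41.1 + 45.7)/2] = 4.6/43.4 ≈ 0.1060.
Arc elasticity E = %ΔQ/%ΔP ≈ -0.2362/0.1060 ≈ -2.23.
|E| > 1: demand is elastic over this range.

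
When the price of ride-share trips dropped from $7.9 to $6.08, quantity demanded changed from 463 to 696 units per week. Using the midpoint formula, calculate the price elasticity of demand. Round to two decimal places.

%Δq = (696 − 463)/[(463 + 696)/2] = 233/579.5 ≈ 0.4021.
%ΔP = (6.08 − 7.9)/[(7.9 + 6.08)/2] = -1.82/6.99 ≈ -0.2604.
Arc elasticity E = %Δq/%ΔP ≈ 0.4021/-0.2604 ≈ -1.54.
|E| > 1: demand is elastic over this range.

-1.54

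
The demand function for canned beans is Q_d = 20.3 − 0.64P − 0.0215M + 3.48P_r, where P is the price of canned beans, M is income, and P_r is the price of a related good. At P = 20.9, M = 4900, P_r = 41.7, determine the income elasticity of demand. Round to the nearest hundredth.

First evaluate Q_d: 20.3 − 0.64(20.9) − 0.0215(4900) + 3.48(41.7) = 20.3 − 13.376 − 105.35 + 145.116 = 46.69.
∂Q_d/∂M = −0.0215, so E_I = -0.0215·(4900/46.69) ≈ -2.26.
E_I < 0: inferior good.

-2.26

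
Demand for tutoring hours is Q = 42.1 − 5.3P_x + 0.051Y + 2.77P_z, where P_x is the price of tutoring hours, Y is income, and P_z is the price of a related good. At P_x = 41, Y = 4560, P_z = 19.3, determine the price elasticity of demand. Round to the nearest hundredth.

-1.96

Evaluating quantity at (P_x, Y, P_z) gives Q = 42.1 − 5.3(41) + 0.051(4560) + 2.77(19.3) = 42.1 − 217.3 + 232.56 + 53.461 = 110.821.
∂Q/∂P_x = −5.3, so E_p = (−5.3)·(41/110.821) ≈ -1.96.
|E_p| > 1: demand is elastic.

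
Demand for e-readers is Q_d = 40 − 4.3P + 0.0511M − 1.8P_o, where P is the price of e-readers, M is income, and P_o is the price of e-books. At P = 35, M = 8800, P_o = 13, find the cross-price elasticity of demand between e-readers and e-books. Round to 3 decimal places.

Q_d = 40 − 4.3(35) + 0.0511(8800) − 1.8(13) = 40 − 150.5 + 449.68 − 23.4 = 315.78.
∂Q_d/∂P_o = −1.8, so E_xy = -1.8·(13/315.78) ≈ -0.074.
E_xy < 0: the goods are complements.

-0.074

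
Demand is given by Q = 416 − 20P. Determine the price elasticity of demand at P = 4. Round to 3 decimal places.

At P = 4, Q = 336.
dQ/dP = −20.
Point elasticity E = (dQ/dP)·(P/Q) = -20 × 4/336 ≈ -0.238.
|E| < 1, so demand is inelastic at this price.

-0.238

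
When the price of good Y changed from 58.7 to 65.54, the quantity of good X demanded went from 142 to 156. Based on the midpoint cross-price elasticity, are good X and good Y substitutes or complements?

%ΔQ_x = (156 − 142)/[(142+156)/2] = 14/149 ≈ 0.0940.
%ΔP_y = (65.54 − 58.7)/[(58.7+65.54)/2] ≈ 0.1101.
E_xy = 0.0940/0.1101 ≈ 0.853.
E_xy > 0, so the goods are substitutes.

substitutes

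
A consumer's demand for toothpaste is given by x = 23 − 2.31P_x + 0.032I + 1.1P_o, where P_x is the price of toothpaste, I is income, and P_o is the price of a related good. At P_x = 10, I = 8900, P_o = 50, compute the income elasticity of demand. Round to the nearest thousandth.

0.838

Substituting, x = 23 − 2.31(10) + 0.032(8900) + 1.1(50) = 23 − 23.1 + 284.8 + 55 = 339.7.
∂x/∂I = +0.032, so E_I = 0.032·(8900/339.7) ≈ 0.838.
E_I ∈ (0,1): normal good (necessity).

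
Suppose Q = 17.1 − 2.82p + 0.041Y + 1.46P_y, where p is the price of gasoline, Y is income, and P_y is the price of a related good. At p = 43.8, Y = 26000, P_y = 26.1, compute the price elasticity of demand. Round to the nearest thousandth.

-0.124

At the given point, Q = 17.1 − 2.82(43.8) + 0.041(26000) + 1.46(26.1) = 17.1 − 123.516 + 1066 + 38.106 = 997.69.
∂Q/∂p = −2.82, so E_p = (−2.82)·(43.8/997.69) ≈ -0.124.
|E_p| < 1: demand is inelastic.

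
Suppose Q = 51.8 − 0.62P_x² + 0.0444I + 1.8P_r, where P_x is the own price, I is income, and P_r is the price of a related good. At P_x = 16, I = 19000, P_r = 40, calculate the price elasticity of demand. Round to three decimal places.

-0.393

Evaluating quantity at (P_x, I, P_r) gives Q = 51.8 − 0.62(16)² + 0.0444(19000) + 1.8(40) = 51.8 − 158.72 + 843.6 + 72 = 808.68.
∂Q/∂P_x = −2·0.62·P_x = -19.84, so E_p = -19.84·(16/808.68) ≈ -0.393.
|E_p| < 1: demand is inelastic.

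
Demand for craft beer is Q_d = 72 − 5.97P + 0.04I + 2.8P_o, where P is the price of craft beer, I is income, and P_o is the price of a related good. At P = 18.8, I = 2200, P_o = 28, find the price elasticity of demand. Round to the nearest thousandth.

At the given point, Q_d = 72 − 5.97(18.8) + 0.04(2200) + 2.8(28) = 72 − 112.236 + 88 + 78.4 = 126.164.
∂Q_d/∂P = −5.97, so E_p = (−5.97)·(18.8/126.164) ≈ -0.890.
|E_p| < 1: demand is inelastic.

-0.890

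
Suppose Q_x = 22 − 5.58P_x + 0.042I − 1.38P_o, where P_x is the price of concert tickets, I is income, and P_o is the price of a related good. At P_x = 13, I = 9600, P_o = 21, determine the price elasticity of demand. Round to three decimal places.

Evaluating quantity at (P_x, I, P_o) gives Q_x = 22 − 5.58(13) + 0.042(9600) − 1.38(21) = 22 − 72.54 + 403.2 − 28.98 = 323.68.
∂Q_x/∂P_x = −5.58, so E_p = (−5.58)·(13/323.68) ≈ -0.224.
|E_p| < 1: demand is inelastic.

-0.224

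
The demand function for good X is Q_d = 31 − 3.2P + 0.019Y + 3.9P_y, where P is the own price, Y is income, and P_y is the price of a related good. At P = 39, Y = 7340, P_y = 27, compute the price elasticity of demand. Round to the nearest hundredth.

-0.83

Evaluating quantity at (P, Y, P_y) gives Q_d = 31 − 3.2(39) + 0.019(7340) + 3.9(27) = 31 − 124.8 + 139.46 + 105.3 = 150.96.
∂Q_d/∂P = −3.2, so E_p = (−3.2)·(39/150.96) ≈ -0.83.
|E_p| < 1: demand is inelastic.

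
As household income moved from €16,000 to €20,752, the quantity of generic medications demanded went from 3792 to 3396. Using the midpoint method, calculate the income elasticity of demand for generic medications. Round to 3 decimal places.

-0.426

%ΔQ = (3396 − 3792)/[(3792+3396)/2] = -396/3594 ≈ -0.1102.
%ΔM = (20,752 − 16,000)/[(16,000+20,752)/2] = 4752/18376 ≈ 0.2586.
E_I = %ΔQ/%ΔM ≈ -0.426.
E_I < 0: inferior good.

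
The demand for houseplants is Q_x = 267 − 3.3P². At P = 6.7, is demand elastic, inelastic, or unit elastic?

elastic

At P = 6.7, Q_x = 118.863.
dQ_x/dP = −2·3.3·P = −44.22.
Point elasticity E = (dQ_x/dP)·(P/Q_x) = -44.22 × 6.7/118.863 ≈ -2.493.
|E| ≈ 2.493 > 1, so demand is elastic.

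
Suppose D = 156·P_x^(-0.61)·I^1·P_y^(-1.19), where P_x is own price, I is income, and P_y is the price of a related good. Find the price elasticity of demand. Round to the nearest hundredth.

For a Cobb–Douglas (constant-elasticity) form D = A·P_x^α·…, the elasticity with respect to P_x equals the exponent α at every point.
Here the exponent on P_x is -0.61, so the price elasticity of demand is -0.61.

-0.61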